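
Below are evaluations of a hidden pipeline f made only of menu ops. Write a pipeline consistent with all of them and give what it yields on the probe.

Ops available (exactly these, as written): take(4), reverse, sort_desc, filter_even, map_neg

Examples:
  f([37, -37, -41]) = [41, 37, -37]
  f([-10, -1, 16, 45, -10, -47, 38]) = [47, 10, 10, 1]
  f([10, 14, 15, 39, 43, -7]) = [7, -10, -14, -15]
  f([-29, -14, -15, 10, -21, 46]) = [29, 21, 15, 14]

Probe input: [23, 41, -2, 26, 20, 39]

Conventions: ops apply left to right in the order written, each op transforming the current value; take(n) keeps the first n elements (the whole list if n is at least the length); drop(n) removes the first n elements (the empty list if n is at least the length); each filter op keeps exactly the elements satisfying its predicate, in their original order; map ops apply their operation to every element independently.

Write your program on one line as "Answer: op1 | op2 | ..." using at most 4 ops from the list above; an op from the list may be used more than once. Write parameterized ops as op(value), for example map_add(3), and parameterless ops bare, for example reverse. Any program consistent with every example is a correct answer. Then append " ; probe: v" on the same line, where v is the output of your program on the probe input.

map_neg | sort_desc | take(4) ; probe: [2, -20, -23, -26]

Check, running the answer program on each example:
  [37, -37, -41] -> [-37, 37, 41] -> [41, 37, -37] -> [41, 37, -37]
  [-10, -1, 16, 45, -10, -47, 38] -> [10, 1, -16, -45, 10, 47, -38] -> [47, 10, 10, 1, -16, -38, -45] -> [47, 10, 10, 1]
  [10, 14, 15, 39, 43, -7] -> [-10, -14, -15, -39, -43, 7] -> [7, -10, -14, -15, -39, -43] -> [7, -10, -14, -15]
  [-29, -14, -15, 10, -21, 46] -> [29, 14, 15, -10, 21, -46] -> [29, 21, 15, 14, -10, -46] -> [29, 21, 15, 14]
  probe: [23, 41, -2, 26, 20, 39] -> [-23, -41, 2, -26, -20, -39] -> [2, -20, -23, -26, -39, -41] -> [2, -20, -23, -26]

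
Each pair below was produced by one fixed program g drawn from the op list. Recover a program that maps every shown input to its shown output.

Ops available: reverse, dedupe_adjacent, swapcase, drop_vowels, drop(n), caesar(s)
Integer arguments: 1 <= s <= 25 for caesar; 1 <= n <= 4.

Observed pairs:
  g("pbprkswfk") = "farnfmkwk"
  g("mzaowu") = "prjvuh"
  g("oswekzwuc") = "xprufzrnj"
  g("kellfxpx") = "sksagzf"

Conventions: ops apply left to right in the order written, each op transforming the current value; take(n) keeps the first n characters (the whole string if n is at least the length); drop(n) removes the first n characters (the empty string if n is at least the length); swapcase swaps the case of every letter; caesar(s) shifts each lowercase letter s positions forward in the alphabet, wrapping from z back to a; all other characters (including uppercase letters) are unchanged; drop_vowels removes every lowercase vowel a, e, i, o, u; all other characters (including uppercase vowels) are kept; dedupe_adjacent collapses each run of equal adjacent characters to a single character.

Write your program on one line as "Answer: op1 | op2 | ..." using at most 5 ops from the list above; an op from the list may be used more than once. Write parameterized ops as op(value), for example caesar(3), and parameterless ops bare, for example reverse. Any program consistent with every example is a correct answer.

reverse | caesar(19) | dedupe_adjacent | caesar(2)

Check, running the answer program on each example:
  "pbprkswfk" -> "kfwskrpbp" -> "dypldkiui" -> "dypldkiui" -> "farnfmkwk"
  "mzaowu" -> "uwoazm" -> "nphtsf" -> "nphtsf" -> "prjvuh"
  "oswekzwuc" -> "cuwzkewso" -> "vnpsdxplh" -> "vnpsdxplh" -> "xprufzrnj"
  "kellfxpx" -> "xpxfllek" -> "qiqyeexd" -> "qiqyexd" -> "sksagzf"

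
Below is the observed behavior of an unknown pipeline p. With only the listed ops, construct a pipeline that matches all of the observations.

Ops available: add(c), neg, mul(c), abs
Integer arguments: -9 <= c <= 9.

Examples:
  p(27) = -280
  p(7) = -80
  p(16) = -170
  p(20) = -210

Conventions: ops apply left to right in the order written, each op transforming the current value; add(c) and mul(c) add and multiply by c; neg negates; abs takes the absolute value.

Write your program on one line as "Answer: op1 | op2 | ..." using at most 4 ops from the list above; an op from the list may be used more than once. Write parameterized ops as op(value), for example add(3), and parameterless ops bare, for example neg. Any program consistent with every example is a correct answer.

neg | mul(5) | add(-5) | mul(2)

Check, running the answer program on each example:
  27 -> -27 -> -135 -> -140 -> -280
  7 -> -7 -> -35 -> -40 -> -80
  16 -> -16 -> -80 -> -85 -> -170
  20 -> -20 -> -100 -> -105 -> -210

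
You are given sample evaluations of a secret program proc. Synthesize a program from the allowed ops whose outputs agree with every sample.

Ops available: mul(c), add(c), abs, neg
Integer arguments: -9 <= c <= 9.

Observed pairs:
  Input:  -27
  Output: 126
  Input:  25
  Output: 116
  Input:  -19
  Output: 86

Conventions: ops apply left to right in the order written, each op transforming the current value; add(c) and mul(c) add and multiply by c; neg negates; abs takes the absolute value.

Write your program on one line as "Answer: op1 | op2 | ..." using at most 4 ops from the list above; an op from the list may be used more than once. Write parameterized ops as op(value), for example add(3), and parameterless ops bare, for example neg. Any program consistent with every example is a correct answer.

abs | mul(5) | add(-9)

Check, running the answer program on each example:
  -27 -> 27 -> 135 -> 126
  25 -> 25 -> 125 -> 116
  -19 -> 19 -> 95 -> 86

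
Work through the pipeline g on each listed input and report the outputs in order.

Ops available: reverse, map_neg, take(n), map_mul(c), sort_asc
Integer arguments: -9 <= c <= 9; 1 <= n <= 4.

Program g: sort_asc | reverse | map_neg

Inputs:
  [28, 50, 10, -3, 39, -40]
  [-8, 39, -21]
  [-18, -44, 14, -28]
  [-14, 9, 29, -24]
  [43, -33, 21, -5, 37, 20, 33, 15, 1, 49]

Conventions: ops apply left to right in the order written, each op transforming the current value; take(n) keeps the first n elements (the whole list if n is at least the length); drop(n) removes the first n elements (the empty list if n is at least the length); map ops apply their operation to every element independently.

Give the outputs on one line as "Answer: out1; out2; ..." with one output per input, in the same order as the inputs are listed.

[-50, -39, -28, -10, 3, 40]; [-39, 8, 21]; [-14, 18, 28, 44]; [-29, -9, 14, 24]; [-49, -43, -37, -33, -21, -20, -15, -1, 5, 33]

Execution, op by op:
  [28, 50, 10, -3, 39, -40] -> [-40, -3, 10, 28, 39, 50] -> [50, 39, 28, 10, -3, -40] -> [-50, -39, -28, -10, 3, 40]
  [-8, 39, -21] -> [-21, -8, 39] -> [39, -8, -21] -> [-39, 8, 21]
  [-18, -44, 14, -28] -> [-44, -28, -18, 14] -> [14, -18, -28, -44] -> [-14, 18, 28, 44]
  [-14, 9, 29, -24] -> [-24, -14, 9, 29] -> [29, 9, -14, -24] -> [-29, -9, 14, 24]
  [43, -33, 21, -5, 37, 20, 33, 15, 1, 49] -> [-33, -5, 1, 15, 20, 21, 33, 37, 43, 49] -> [49, 43, 37, 33, 21, 20, 15, 1, -5, -33] -> [-49, -43, -37, -33, -21, -20, -15, -1, 5, 33]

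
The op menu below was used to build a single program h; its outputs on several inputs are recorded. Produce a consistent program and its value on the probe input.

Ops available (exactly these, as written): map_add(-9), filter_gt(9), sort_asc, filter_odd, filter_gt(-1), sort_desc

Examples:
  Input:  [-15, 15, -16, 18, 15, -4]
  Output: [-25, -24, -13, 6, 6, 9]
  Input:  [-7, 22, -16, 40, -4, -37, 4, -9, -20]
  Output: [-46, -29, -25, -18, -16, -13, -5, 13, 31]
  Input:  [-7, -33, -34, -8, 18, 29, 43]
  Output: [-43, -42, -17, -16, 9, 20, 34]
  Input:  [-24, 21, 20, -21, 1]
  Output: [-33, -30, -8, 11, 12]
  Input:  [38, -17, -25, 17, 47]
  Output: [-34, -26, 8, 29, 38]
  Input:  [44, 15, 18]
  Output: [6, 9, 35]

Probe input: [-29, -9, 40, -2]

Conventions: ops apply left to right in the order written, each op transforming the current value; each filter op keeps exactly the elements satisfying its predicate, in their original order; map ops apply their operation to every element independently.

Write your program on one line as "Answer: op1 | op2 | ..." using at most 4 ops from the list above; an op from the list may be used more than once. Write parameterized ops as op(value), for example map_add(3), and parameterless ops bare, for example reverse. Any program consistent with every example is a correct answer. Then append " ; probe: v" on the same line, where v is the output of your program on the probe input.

sort_desc | map_add(-9) | sort_asc ; probe: [-38, -18, -11, 31]

Check, running the answer program on each example:
  [-15, 15, -16, 18, 15, -4] -> [18, 15, 15, -4, -15, -16] -> [9, 6, 6, -13, -24, -25] -> [-25, -24, -13, 6, 6, 9]
  [-7, 22, -16, 40, -4, -37, 4, -9, -20] -> [40, 22, 4, -4, -7, -9, -16, -20, -37] -> [31, 13, -5, -13, -16, -18, -25, -29, -46] -> [-46, -29, -25, -18, -16, -13, -5, 13, 31]
  [-7, -33, -34, -8, 18, 29, 43] -> [43, 29, 18, -7, -8, -33, -34] -> [34, 20, 9, -16, -17, -42, -43] -> [-43, -42, -17, -16, 9, 20, 34]
  [-24, 21, 20, -21, 1] -> [21, 20, 1, -21, -24] -> [12, 11, -8, -30, -33] -> [-33, -30, -8, 11, 12]
  [38, -17, -25, 17, 47] -> [47, 38, 17, -17, -25] -> [38, 29, 8, -26, -34] -> [-34, -26, 8, 29, 38]
  [44, 15, 18] -> [44, 18, 15] -> [35, 9, 6] -> [6, 9, 35]
  probe: [-29, -9, 40, -2] -> [40, -2, -9, -29] -> [31, -11, -18, -38] -> [-38, -18, -11, 31]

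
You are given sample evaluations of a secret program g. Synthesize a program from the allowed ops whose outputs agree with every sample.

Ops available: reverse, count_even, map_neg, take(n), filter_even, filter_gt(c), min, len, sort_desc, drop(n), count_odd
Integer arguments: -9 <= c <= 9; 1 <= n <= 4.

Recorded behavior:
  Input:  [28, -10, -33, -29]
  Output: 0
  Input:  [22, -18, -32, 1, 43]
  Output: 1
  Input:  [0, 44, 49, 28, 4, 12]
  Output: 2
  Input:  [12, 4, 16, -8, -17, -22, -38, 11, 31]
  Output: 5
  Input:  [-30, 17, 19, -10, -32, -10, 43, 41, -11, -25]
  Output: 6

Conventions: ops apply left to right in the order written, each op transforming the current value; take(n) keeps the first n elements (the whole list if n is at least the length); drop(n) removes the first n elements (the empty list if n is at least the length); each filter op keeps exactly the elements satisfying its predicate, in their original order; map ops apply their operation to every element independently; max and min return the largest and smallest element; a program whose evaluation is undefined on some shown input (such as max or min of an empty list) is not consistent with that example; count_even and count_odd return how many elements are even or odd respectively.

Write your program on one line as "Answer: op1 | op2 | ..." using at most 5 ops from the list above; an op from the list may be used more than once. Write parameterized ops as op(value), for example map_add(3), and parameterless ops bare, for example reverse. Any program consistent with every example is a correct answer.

map_neg | sort_desc | drop(4) | len

Check, running the answer program on each example:
  [28, -10, -33, -29] -> [-28, 10, 33, 29] -> [33, 29, 10, -28] -> [] -> 0
  [22, -18, -32, 1, 43] -> [-22, 18, 32, -1, -43] -> [32, 18, -1, -22, -43] -> [-43] -> 1
  [0, 44, 49, 28, 4, 12] -> [0, -44, -49, -28, -4, -12] -> [0, -4, -12, -28, -44, -49] -> [-44, -49] -> 2
  [12, 4, 16, -8, -17, -22, -38, 11, 31] -> [-12, -4, -16, 8, 17, 22, 38, -11, -31] -> [38, 22, 17, 8, -4, -11, -12, -16, -31] -> [-4, -11, -12, -16, -31] -> 5
  [-30, 17, 19, -10, -32, -10, 43, 41, -11, -25] -> [30, -17, -19, 10, 32, 10, -43, -41, 11, 25] -> [32, 30, 25, 11, 10, 10, -17, -19, -41, -43] -> [10, 10, -17, -19, -41, -43] -> 6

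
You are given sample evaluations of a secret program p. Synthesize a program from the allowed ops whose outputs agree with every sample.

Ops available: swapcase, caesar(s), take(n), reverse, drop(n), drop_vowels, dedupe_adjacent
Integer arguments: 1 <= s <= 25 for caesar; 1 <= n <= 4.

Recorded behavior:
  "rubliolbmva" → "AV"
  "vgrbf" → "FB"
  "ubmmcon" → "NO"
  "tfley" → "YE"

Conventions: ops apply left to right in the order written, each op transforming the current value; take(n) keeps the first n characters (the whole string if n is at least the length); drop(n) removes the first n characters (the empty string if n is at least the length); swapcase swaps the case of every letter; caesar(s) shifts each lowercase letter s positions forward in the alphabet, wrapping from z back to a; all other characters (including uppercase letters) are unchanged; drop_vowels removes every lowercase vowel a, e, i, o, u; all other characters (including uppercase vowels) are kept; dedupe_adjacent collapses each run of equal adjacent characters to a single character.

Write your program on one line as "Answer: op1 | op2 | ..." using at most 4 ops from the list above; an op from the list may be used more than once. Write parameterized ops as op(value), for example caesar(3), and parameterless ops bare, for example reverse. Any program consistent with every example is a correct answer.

reverse | dedupe_adjacent | swapcase | take(2)

Check, running the answer program on each example:
  "rubliolbmva" -> "avmbloilbur" -> "avmbloilbur" -> "AVMBLOILBUR" -> "AV"
  "vgrbf" -> "fbrgv" -> "fbrgv" -> "FBRGV" -> "FB"
  "ubmmcon" -> "nocmmbu" -> "nocmbu" -> "NOCMBU" -> "NO"
  "tfley" -> "yelft" -> "yelft" -> "YELFT" -> "YE"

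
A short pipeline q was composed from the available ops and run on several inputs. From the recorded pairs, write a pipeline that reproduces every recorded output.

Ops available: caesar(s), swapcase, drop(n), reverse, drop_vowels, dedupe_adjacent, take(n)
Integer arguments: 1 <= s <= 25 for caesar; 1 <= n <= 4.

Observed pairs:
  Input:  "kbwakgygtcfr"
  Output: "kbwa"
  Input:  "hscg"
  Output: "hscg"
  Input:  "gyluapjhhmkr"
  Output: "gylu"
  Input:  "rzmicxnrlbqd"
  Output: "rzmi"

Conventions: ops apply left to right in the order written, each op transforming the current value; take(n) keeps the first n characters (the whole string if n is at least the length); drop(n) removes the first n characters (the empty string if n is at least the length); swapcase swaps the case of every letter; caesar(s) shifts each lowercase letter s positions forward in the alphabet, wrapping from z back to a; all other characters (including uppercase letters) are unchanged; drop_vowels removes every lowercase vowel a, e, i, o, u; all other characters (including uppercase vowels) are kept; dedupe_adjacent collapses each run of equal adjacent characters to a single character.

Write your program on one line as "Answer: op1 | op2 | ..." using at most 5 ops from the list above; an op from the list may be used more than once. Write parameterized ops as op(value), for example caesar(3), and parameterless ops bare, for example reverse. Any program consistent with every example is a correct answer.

swapcase | dedupe_adjacent | take(4) | swapcase

Check, running the answer program on each example:
  "kbwakgygtcfr" -> "KBWAKGYGTCFR" -> "KBWAKGYGTCFR" -> "KBWA" -> "kbwa"
  "hscg" -> "HSCG" -> "HSCG" -> "HSCG" -> "hscg"
  "gyluapjhhmkr" -> "GYLUAPJHHMKR" -> "GYLUAPJHMKR" -> "GYLU" -> "gylu"
  "rzmicxnrlbqd" -> "RZMICXNRLBQD" -> "RZMICXNRLBQD" -> "RZMI" -> "rzmi"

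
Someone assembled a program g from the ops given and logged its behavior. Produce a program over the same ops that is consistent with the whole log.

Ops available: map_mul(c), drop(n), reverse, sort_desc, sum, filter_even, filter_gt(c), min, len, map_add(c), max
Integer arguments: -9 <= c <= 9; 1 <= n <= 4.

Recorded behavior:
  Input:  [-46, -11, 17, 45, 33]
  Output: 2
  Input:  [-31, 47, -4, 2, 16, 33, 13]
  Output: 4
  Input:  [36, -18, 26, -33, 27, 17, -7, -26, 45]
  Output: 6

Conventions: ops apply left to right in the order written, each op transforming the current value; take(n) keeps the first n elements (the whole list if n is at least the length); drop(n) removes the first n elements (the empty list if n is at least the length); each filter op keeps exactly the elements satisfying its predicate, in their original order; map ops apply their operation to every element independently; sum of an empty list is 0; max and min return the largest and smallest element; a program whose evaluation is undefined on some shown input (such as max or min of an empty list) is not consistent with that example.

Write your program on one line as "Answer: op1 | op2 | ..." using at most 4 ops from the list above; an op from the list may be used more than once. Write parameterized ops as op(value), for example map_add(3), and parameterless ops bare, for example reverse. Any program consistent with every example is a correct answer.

sort_desc | drop(3) | len

Check, running the answer program on each example:
  [-46, -11, 17, 45, 33] -> [45, 33, 17, -11, -46] -> [-11, -46] -> 2
  [-31, 47, -4, 2, 16, 33, 13] -> [47, 33, 16, 13, 2, -4, -31] -> [13, 2, -4, -31] -> 4
  [36, -18, 26, -33, 27, 17, -7, -26, 45] -> [45, 36, 27, 26, 17, -7, -18, -26, -33] -> [26, 17, -7, -18, -26, -33] -> 6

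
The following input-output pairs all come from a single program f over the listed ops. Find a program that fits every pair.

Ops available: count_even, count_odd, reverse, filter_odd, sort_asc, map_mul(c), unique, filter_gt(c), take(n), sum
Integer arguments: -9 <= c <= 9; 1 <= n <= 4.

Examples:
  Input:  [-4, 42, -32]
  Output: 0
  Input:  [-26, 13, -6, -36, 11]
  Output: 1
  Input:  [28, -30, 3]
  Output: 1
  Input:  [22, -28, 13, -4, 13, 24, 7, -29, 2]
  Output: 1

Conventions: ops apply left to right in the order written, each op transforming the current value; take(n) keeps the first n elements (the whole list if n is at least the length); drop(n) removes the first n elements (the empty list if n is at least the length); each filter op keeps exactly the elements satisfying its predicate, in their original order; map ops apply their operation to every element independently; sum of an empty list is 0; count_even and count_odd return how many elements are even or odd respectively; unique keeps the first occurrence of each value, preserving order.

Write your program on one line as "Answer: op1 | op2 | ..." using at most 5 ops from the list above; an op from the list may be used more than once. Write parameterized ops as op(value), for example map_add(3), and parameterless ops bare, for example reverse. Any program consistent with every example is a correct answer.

take(3) | filter_gt(-6) | sort_asc | filter_gt(-4) | count_odd

Check, running the answer program on each example:
  [-4, 42, -32] -> [-4, 42, -32] -> [-4, 42] -> [-4, 42] -> [42] -> 0
  [-26, 13, -6, -36, 11] -> [-26, 13, -6] -> [13] -> [13] -> [13] -> 1
  [28, -30, 3] -> [28, -30, 3] -> [28, 3] -> [3, 28] -> [3, 28] -> 1
  [22, -28, 13, -4, 13, 24, 7, -29, 2] -> [22, -28, 13] -> [22, 13] -> [13, 22] -> [13, 22] -> 1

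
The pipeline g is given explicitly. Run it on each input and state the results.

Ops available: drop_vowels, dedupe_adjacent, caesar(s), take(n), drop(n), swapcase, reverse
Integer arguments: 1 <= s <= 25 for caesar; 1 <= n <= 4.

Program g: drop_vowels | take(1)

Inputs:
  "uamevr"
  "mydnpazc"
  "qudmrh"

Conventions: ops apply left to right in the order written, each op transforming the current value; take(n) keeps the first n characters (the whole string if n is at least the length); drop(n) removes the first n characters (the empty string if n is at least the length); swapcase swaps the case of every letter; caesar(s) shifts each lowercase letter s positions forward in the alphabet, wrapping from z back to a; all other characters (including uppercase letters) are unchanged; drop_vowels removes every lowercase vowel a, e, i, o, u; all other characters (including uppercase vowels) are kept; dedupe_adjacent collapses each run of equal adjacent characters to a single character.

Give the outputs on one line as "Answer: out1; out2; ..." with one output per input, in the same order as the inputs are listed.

Execution, op by op:
  "uamevr" -> "mvr" -> "m"
  "mydnpazc" -> "mydnpzc" -> "m"
  "qudmrh" -> "qdmrh" -> "q"

"m"; "m"; "q"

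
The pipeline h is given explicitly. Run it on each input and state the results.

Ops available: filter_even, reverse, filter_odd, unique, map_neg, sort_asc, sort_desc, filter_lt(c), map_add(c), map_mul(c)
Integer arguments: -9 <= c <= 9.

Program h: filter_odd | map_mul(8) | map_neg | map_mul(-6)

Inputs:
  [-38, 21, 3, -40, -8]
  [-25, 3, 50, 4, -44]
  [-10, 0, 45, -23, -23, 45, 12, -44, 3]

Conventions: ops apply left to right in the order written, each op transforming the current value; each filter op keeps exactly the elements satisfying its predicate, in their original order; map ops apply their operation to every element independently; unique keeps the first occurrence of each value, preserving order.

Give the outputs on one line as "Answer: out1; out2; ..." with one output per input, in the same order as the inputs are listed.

Execution, op by op:
  [-38, 21, 3, -40, -8] -> [21, 3] -> [168, 24] -> [-168, -24] -> [1008, 144]
  [-25, 3, 50, 4, -44] -> [-25, 3] -> [-200, 24] -> [200, -24] -> [-1200, 144]
  [-10, 0, 45, -23, -23, 45, 12, -44, 3] -> [45, -23, -23, 45, 3] -> [360, -184, -184, 360, 24] -> [-360, 184, 184, -360, -24] -> [2160, -1104, -1104, 2160, 144]

[1008, 144]; [-1200, 144]; [2160, -1104, -1104, 2160, 144]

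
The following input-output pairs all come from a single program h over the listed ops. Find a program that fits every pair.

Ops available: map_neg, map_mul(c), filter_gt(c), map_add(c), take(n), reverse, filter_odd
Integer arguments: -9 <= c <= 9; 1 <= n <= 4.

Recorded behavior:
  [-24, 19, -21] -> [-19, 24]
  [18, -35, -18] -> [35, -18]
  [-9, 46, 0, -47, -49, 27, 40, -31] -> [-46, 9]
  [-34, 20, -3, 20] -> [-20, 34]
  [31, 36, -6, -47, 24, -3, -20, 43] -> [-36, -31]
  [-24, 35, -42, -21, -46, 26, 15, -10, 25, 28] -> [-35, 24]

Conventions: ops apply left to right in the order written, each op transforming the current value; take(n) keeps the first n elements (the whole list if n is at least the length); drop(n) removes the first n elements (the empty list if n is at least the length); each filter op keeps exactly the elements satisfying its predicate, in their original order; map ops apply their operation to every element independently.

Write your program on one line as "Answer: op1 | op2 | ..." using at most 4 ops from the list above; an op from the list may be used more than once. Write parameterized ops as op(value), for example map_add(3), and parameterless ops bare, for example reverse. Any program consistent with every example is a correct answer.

map_neg | take(2) | reverse

Check, running the answer program on each example:
  [-24, 19, -21] -> [24, -19, 21] -> [24, -19] -> [-19, 24]
  [18, -35, -18] -> [-18, 35, 18] -> [-18, 35] -> [35, -18]
  [-9, 46, 0, -47, -49, 27, 40, -31] -> [9, -46, 0, 47, 49, -27, -40, 31] -> [9, -46] -> [-46, 9]
  [-34, 20, -3, 20] -> [34, -20, 3, -20] -> [34, -20] -> [-20, 34]
  [31, 36, -6, -47, 24, -3, -20, 43] -> [-31, -36, 6, 47, -24, 3, 20, -43] -> [-31, -36] -> [-36, -31]
  [-24, 35, -42, -21, -46, 26, 15, -10, 25, 28] -> [24, -35, 42, 21, 46, -26, -15, 10, -25, -28] -> [24, -35] -> [-35, 24]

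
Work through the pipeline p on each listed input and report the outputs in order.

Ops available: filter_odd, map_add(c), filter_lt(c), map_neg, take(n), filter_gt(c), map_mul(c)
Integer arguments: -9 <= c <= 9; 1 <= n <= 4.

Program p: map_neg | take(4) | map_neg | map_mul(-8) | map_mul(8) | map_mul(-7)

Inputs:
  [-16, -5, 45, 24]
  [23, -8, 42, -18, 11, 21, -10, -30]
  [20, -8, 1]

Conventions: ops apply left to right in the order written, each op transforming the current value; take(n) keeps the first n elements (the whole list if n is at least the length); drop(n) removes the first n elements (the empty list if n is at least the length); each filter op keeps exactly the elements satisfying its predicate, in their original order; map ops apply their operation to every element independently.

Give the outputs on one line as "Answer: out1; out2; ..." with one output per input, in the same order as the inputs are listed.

Execution, op by op:
  [-16, -5, 45, 24] -> [16, 5, -45, -24] -> [16, 5, -45, -24] -> [-16, -5, 45, 24] -> [128, 40, -360, -192] -> [1024, 320, -2880, -1536] -> [-7168, -2240, 20160, 10752]
  [23, -8, 42, -18, 11, 21, -10, -30] -> [-23, 8, -42, 18, -11, -21, 10, 30] -> [-23, 8, -42, 18] -> [23, -8, 42, -18] -> [-184, 64, -336, 144] -> [-1472, 512, -2688, 1152] -> [10304, -3584, 18816, -8064]
  [20, -8, 1] -> [-20, 8, -1] -> [-20, 8, -1] -> [20, -8, 1] -> [-160, 64, -8] -> [-1280, 512, -64] -> [8960, -3584, 448]

[-7168, -2240, 20160, 10752]; [10304, -3584, 18816, -8064]; [8960, -3584, 448]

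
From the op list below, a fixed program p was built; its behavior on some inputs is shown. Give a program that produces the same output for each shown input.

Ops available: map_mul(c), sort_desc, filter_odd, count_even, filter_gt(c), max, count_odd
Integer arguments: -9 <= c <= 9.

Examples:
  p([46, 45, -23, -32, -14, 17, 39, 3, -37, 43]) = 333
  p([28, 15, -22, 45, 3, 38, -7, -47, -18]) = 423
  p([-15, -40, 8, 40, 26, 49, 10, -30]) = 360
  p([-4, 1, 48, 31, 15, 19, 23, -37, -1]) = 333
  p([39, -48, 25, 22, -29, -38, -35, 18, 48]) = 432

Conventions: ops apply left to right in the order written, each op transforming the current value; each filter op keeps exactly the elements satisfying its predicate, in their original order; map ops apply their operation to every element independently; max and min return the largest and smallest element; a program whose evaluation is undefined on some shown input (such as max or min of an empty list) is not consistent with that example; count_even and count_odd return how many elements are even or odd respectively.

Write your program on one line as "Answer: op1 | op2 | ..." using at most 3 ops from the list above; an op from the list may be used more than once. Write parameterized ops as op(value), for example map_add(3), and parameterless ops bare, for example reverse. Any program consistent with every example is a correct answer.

map_mul(-9) | max

Check, running the answer program on each example:
  [46, 45, -23, -32, -14, 17, 39, 3, -37, 43] -> [-414, -405, 207, 288, 126, -153, -351, -27, 333, -387] -> 333
  [28, 15, -22, 45, 3, 38, -7, -47, -18] -> [-252, -135, 198, -405, -27, -342, 63, 423, 162] -> 423
  [-15, -40, 8, 40, 26, 49, 10, -30] -> [135, 360, -72, -360, -234, -441, -90, 270] -> 360
  [-4, 1, 48, 31, 15, 19, 23, -37, -1] -> [36, -9, -432, -279, -135, -171, -207, 333, 9] -> 333
  [39, -48, 25, 22, -29, -38, -35, 18, 48] -> [-351, 432, -225, -198, 261, 342, 315, -162, -432] -> 432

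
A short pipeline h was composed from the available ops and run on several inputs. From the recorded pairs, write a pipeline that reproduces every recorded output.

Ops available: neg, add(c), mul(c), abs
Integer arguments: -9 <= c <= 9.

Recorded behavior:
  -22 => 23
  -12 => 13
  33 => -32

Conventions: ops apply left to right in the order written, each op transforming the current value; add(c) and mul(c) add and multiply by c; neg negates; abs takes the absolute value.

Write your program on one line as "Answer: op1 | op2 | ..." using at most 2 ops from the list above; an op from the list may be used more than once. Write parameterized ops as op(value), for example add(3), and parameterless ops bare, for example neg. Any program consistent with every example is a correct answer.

add(-1) | neg

Check, running the answer program on each example:
  -22 -> -23 -> 23
  -12 -> -13 -> 13
  33 -> 32 -> -32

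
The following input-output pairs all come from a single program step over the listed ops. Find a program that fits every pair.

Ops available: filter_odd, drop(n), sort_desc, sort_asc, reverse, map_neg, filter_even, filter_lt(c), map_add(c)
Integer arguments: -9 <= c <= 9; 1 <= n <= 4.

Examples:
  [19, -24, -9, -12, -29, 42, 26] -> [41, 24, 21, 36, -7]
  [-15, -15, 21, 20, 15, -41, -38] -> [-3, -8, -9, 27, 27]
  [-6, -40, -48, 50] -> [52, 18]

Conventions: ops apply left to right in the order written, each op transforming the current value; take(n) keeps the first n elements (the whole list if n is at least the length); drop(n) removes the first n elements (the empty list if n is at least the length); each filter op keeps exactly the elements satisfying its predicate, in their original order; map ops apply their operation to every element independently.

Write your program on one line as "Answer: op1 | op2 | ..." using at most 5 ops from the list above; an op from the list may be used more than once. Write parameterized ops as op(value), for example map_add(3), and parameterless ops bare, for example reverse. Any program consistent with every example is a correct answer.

map_add(-4) | reverse | drop(2) | map_neg | map_add(8)

Check, running the answer program on each example:
  [19, -24, -9, -12, -29, 42, 26] -> [15, -28, -13, -16, -33, 38, 22] -> [22, 38, -33, -16, -13, -28, 15] -> [-33, -16, -13, -28, 15] -> [33, 16, 13, 28, -15] -> [41, 24, 21, 36, -7]
  [-15, -15, 21, 20, 15, -41, -38] -> [-19, -19, 17, 16, 11, -45, -42] -> [-42, -45, 11, 16, 17, -19, -19] -> [11, 16, 17, -19, -19] -> [-11, -16, -17, 19, 19] -> [-3, -8, -9, 27, 27]
  [-6, -40, -48, 50] -> [-10, -44, -52, 46] -> [46, -52, -44, -10] -> [-44, -10] -> [44, 10] -> [52, 18]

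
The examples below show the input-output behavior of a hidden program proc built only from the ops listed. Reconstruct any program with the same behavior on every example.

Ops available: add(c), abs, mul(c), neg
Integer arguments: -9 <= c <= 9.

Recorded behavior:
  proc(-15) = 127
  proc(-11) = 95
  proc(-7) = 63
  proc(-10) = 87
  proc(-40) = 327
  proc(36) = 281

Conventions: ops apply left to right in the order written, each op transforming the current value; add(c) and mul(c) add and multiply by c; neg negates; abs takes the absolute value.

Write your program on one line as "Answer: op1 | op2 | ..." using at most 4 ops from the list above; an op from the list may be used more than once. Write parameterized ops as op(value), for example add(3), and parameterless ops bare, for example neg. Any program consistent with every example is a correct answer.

mul(-8) | add(7) | abs

Check, running the answer program on each example:
  -15 -> 120 -> 127 -> 127
  -11 -> 88 -> 95 -> 95
  -7 -> 56 -> 63 -> 63
  -10 -> 80 -> 87 -> 87
  -40 -> 320 -> 327 -> 327
  36 -> -288 -> -281 -> 281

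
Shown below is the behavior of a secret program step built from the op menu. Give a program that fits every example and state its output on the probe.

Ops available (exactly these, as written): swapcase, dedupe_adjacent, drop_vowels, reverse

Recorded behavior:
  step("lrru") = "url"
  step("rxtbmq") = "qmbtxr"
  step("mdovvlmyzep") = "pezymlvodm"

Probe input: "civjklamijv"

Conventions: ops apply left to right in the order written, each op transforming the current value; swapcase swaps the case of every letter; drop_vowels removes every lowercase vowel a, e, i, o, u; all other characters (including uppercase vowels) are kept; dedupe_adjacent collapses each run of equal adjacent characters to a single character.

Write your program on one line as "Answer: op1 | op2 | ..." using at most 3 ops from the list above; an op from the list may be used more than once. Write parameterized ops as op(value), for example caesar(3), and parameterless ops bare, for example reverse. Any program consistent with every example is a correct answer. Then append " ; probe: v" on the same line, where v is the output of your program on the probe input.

dedupe_adjacent | reverse ; probe: "vjimalkjvic"

Check, running the answer program on each example:
  "lrru" -> "lru" -> "url"
  "rxtbmq" -> "rxtbmq" -> "qmbtxr"
  "mdovvlmyzep" -> "mdovlmyzep" -> "pezymlvodm"
  probe: "civjklamijv" -> "civjklamijv" -> "vjimalkjvic"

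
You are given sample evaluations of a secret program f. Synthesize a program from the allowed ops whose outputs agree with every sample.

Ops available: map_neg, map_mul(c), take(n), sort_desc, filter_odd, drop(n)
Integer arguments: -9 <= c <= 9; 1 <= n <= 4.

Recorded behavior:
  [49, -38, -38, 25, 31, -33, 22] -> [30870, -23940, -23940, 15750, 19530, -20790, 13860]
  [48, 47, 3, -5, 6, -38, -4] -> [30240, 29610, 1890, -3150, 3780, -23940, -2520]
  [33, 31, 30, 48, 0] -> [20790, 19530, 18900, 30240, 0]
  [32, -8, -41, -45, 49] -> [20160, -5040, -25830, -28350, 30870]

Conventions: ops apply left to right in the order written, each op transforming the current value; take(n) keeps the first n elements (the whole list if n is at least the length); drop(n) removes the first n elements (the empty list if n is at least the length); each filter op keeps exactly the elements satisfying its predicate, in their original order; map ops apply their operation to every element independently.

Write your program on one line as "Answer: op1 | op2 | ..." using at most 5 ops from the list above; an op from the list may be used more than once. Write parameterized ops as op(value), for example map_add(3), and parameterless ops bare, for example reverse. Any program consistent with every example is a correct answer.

map_mul(5) | map_mul(-9) | map_mul(-2) | map_mul(7)

Check, running the answer program on each example:
  [49, -38, -38, 25, 31, -33, 22] -> [245, -190, -190, 125, 155, -165, 110] -> [-2205, 1710, 1710, -1125, -1395, 1485, -990] -> [4410, -3420, -3420, 2250, 2790, -2970, 1980] -> [30870, -23940, -23940, 15750, 19530, -20790, 13860]
  [48, 47, 3, -5, 6, -38, -4] -> [240, 235, 15, -25, 30, -190, -20] -> [-2160, -2115, -135, 225, -270, 1710, 180] -> [4320, 4230, 270, -450, 540, -3420, -360] -> [30240, 29610, 1890, -3150, 3780, -23940, -2520]
  [33, 31, 30, 48, 0] -> [165, 155, 150, 240, 0] -> [-1485, -1395, -1350, -2160, 0] -> [2970, 2790, 2700, 4320, 0] -> [20790, 19530, 18900, 30240, 0]
  [32, -8, -41, -45, 49] -> [160, -40, -205, -225, 245] -> [-1440, 360, 1845, 2025, -2205] -> [2880, -720, -3690, -4050, 4410] -> [20160, -5040, -25830, -28350, 30870]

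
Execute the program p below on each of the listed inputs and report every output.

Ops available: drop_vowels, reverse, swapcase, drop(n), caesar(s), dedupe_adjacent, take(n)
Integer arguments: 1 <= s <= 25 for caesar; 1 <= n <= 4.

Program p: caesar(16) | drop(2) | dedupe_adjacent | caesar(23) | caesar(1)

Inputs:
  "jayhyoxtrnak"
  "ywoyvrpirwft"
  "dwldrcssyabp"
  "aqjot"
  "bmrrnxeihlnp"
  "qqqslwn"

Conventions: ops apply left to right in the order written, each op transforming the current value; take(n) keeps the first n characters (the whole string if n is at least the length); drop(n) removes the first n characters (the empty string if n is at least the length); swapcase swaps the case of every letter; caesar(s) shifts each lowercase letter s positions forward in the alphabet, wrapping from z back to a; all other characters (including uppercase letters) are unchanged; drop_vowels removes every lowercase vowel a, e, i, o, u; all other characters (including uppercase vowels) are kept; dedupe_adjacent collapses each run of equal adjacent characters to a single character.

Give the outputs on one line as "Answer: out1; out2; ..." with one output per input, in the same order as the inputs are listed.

"mvmclhfboy"; "cmjfdwfkth"; "zrfqgmopd"; "xch"; "fblswvzbd"; "egzkb"

Execution, op by op:
  "jayhyoxtrnak" -> "zqoxoenjhdqa" -> "oxoenjhdqa" -> "oxoenjhdqa" -> "lulbkgeanx" -> "mvmclhfboy"
  "ywoyvrpirwft" -> "omeolhfyhmvj" -> "eolhfyhmvj" -> "eolhfyhmvj" -> "bliecvejsg" -> "cmjfdwfkth"
  "dwldrcssyabp" -> "tmbthsiioqrf" -> "bthsiioqrf" -> "bthsioqrf" -> "yqepflnoc" -> "zrfqgmopd"
  "aqjot" -> "qgzej" -> "zej" -> "zej" -> "wbg" -> "xch"
  "bmrrnxeihlnp" -> "rchhdnuyxbdf" -> "hhdnuyxbdf" -> "hdnuyxbdf" -> "eakrvuyac" -> "fblswvzbd"
  "qqqslwn" -> "gggibmd" -> "gibmd" -> "gibmd" -> "dfyja" -> "egzkb"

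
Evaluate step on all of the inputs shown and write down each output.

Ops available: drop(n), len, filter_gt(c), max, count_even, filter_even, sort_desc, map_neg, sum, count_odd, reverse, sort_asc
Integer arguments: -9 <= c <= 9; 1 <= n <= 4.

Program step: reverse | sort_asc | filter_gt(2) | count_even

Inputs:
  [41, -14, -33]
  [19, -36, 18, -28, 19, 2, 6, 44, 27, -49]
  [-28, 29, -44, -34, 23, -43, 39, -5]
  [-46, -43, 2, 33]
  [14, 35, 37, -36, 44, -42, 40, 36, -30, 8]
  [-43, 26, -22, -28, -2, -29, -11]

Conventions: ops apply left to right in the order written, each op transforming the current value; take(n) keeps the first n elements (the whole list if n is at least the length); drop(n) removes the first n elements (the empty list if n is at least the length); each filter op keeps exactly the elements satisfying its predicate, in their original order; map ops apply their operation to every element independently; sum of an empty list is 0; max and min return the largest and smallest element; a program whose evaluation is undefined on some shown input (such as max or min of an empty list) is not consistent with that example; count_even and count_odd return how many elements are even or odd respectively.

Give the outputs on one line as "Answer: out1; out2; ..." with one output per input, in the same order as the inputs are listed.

Execution, op by op:
  [41, -14, -33] -> [-33, -14, 41] -> [-33, -14, 41] -> [41] -> 0
  [19, -36, 18, -28, 19, 2, 6, 44, 27, -49] -> [-49, 27, 44, 6, 2, 19, -28, 18, -36, 19] -> [-49, -36, -28, 2, 6, 18, 19, 19, 27, 44] -> [6, 18, 19, 19, 27, 44] -> 3
  [-28, 29, -44, -34, 23, -43, 39, -5] -> [-5, 39, -43, 23, -34, -44, 29, -28] -> [-44, -43, -34, -28, -5, 23, 29, 39] -> [23, 29, 39] -> 0
  [-46, -43, 2, 33] -> [33, 2, -43, -46] -> [-46, -43, 2, 33] -> [33] -> 0
  [14, 35, 37, -36, 44, -42, 40, 36, -30, 8] -> [8, -30, 36, 40, -42, 44, -36, 37, 35, 14] -> [-42, -36, -30, 8, 14, 35, 36, 37, 40, 44] -> [8, 14, 35, 36, 37, 40, 44] -> 5
  [-43, 26, -22, -28, -2, -29, -11] -> [-11, -29, -2, -28, -22, 26, -43] -> [-43, -29, -28, -22, -11, -2, 26] -> [26] -> 1

0; 3; 0; 0; 5; 1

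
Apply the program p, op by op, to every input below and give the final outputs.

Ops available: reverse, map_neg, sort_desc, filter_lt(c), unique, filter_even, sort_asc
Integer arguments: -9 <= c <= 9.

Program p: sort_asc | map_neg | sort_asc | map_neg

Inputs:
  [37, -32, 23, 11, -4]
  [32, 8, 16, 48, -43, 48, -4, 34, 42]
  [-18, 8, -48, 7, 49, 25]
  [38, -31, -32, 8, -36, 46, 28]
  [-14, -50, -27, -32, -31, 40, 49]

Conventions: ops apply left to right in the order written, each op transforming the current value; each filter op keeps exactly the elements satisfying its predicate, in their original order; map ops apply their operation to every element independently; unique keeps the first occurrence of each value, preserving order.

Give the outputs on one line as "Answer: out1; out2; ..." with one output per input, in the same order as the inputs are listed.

[37, 23, 11, -4, -32]; [48, 48, 42, 34, 32, 16, 8, -4, -43]; [49, 25, 8, 7, -18, -48]; [46, 38, 28, 8, -31, -32, -36]; [49, 40, -14, -27, -31, -32, -50]

Execution, op by op:
  [37, -32, 23, 11, -4] -> [-32, -4, 11, 23, 37] -> [32, 4, -11, -23, -37] -> [-37, -23, -11, 4, 32] -> [37, 23, 11, -4, -32]
  [32, 8, 16, 48, -43, 48, -4, 34, 42] -> [-43, -4, 8, 16, 32, 34, 42, 48, 48] -> [43, 4, -8, -16, -32, -34, -42, -48, -48] -> [-48, -48, -42, -34, -32, -16, -8, 4, 43] -> [48, 48, 42, 34, 32, 16, 8, -4, -43]
  [-18, 8, -48, 7, 49, 25] -> [-48, -18, 7, 8, 25, 49] -> [48, 18, -7, -8, -25, -49] -> [-49, -25, -8, -7, 18, 48] -> [49, 25, 8, 7, -18, -48]
  [38, -31, -32, 8, -36, 46, 28] -> [-36, -32, -31, 8, 28, 38, 46] -> [36, 32, 31, -8, -28, -38, -46] -> [-46, -38, -28, -8, 31, 32, 36] -> [46, 38, 28, 8, -31, -32, -36]
  [-14, -50, -27, -32, -31, 40, 49] -> [-50, -32, -31, -27, -14, 40, 49] -> [50, 32, 31, 27, 14, -40, -49] -> [-49, -40, 14, 27, 31, 32, 50] -> [49, 40, -14, -27, -31, -32, -50]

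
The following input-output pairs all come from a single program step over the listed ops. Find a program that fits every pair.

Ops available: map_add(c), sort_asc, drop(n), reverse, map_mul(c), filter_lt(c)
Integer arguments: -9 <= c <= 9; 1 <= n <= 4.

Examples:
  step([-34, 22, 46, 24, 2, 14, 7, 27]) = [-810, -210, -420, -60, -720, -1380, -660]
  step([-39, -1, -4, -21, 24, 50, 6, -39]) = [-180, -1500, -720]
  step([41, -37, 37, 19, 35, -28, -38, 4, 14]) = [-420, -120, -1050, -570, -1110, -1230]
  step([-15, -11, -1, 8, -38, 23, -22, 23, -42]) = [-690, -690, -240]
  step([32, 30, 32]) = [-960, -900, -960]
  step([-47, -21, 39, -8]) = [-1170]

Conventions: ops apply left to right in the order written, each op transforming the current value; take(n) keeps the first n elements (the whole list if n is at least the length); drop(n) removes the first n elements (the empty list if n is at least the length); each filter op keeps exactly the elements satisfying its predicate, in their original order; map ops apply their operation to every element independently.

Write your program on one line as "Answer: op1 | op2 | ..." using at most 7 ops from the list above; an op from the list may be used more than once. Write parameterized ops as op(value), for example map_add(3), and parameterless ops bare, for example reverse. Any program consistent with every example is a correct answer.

reverse | map_mul(5) | reverse | map_mul(-6) | reverse | filter_lt(9)

Check, running the answer program on each example:
  [-34, 22, 46, 24, 2, 14, 7, 27] -> [27, 7, 14, 2, 24, 46, 22, -34] -> [135, 35, 70, 10, 120, 230, 110, -170] -> [-170, 110, 230, 120, 10, 70, 35, 135] -> [1020, -660, -1380, -720, -60, -420, -210, -810] -> [-810, -210, -420, -60, -720, -1380, -660, 1020] -> [-810, -210, -420, -60, -720, -1380, -660]
  [-39, -1, -4, -21, 24, 50, 6, -39] -> [-39, 6, 50, 24, -21, -4, -1, -39] -> [-195, 30, 250, 120, -105, -20, -5, -195] -> [-195, -5, -20, -105, 120, 250, 30, -195] -> [1170, 30, 120, 630, -720, -1500, -180, 1170] -> [1170, -180, -1500, -720, 630, 120, 30, 1170] -> [-180, -1500, -720]
  [41, -37, 37, 19, 35, -28, -38, 4, 14] -> [14, 4, -38, -28, 35, 19, 37, -37, 41] -> [70, 20, -190, -140, 175, 95, 185, -185, 205] -> [205, -185, 185, 95, 175, -140, -190, 20, 70] -> [-1230, 1110, -1110, -570, -1050, 840, 1140, -120, -420] -> [-420, -120, 1140, 840, -1050, -570, -1110, 1110, -1230] -> [-420, -120, -1050, -570, -1110, -1230]
  [-15, -11, -1, 8, -38, 23, -22, 23, -42] -> [-42, 23, -22, 23, -38, 8, -1, -11, -15] -> [-210, 115, -110, 115, -190, 40, -5, -55, -75] -> [-75, -55, -5, 40, -190, 115, -110, 115, -210] -> [450, 330, 30, -240, 1140, -690, 660, -690, 1260] -> [1260, -690, 660, -690, 1140, -240, 30, 330, 450] -> [-690, -690, -240]
  [32, 30, 32] -> [32, 30, 32] -> [160, 150, 160] -> [160, 150, 160] -> [-960, -900, -960] -> [-960, -900, -960] -> [-960, -900, -960]
  [-47, -21, 39, -8] -> [-8, 39, -21, -47] -> [-40, 195, -105, -235] -> [-235, -105, 195, -40] -> [1410, 630, -1170, 240] -> [240, -1170, 630, 1410] -> [-1170]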